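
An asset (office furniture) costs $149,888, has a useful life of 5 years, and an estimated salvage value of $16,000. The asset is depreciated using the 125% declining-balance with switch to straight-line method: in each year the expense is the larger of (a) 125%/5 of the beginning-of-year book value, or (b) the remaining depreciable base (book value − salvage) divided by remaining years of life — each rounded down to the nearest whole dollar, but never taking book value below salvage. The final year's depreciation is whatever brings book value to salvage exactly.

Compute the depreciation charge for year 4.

$22,771

Depreciable base = $149,888 − $16,000 = $133,888.
Year 1: DB = ⌊$149,888 × 125%/5⌋ = $37,472; SL = ⌊$133,888/5⌋ = $26,777 → take DB $37,472. Book value $112,416.
Year 2: DB = ⌊$112,416 × 125%/5⌋ = $28,104; SL = ⌊$96,416/4⌋ = $24,104 → take DB $28,104. Book value $84,312.
Year 3: DB = ⌊$84,312 × 125%/5⌋ = $21,078; SL = ⌊$68,312/3⌋ = $22,770 → take SL $22,770. Book value $61,542.
Year 4: DB = ⌊$61,542 × 125%/5⌋ = $15,385; SL = ⌊$45,542/2⌋ = $22,771 → take SL $22,771. Book value $38,771.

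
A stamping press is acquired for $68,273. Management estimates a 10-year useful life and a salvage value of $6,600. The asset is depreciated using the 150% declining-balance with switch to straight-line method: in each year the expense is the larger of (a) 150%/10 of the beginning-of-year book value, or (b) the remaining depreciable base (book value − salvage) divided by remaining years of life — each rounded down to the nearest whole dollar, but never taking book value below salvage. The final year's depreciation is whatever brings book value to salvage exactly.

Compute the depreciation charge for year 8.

Depreciable base = $68,273 − $6,600 = $61,673.
Year 1: DB = ⌊$68,273 × 150%/10⌋ = $10,240; SL = ⌊$61,673/10⌋ = $6,167 → take DB $10,240. Book value $58,033.
Year 2: DB = ⌊$58,033 × 150%/10⌋ = $8,704; SL = ⌊$51,433/9⌋ = $5,714 → take DB $8,704. Book value $49,329.
Year 3: DB = ⌊$49,329 × 150%/10⌋ = $7,399; SL = ⌊$42,729/8⌋ = $5,341 → take DB $7,399. Book value $41,930.
Year 4: DB = ⌊$41,930 × 150%/10⌋ = $6,289; SL = ⌊$35,330/7⌋ = $5,047 → take DB $6,289. Book value $35,641.
Year 5: DB = ⌊$35,641 × 150%/10⌋ = $5,346; SL = ⌊$29,041/6⌋ = $4,840 → take DB $5,346. Book value $30,295.
Year 6: DB = ⌊$30,295 × 150%/10⌋ = $4,544; SL = ⌊$23,695/5⌋ = $4,739 → take SL $4,739. Book value $25,556.
Year 7: DB = ⌊$25,556 × 150%/10⌋ = $3,833; SL = ⌊$18,956/4⌋ = $4,739 → take SL $4,739. Book value $20,817.
Year 8: DB = ⌊$20,817 × 150%/10⌋ = $3,122; SL = ⌊$14,217/3⌋ = $4,739 → take SL $4,739. Book value $16,078.

$4,739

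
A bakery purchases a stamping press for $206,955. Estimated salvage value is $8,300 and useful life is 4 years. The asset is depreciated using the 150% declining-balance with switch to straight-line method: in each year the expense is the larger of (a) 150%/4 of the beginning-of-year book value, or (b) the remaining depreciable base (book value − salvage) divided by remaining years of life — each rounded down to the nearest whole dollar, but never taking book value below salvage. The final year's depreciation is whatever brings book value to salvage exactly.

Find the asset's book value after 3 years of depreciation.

Depreciable base = $206,955 − $8,300 = $198,655.
Year 1: DB = ⌊$206,955 × 150%/4⌋ = $77,608; SL = ⌊$198,655/4⌋ = $49,663 → take DB $77,608. Book value $129,347.
Year 2: DB = ⌊$129,347 × 150%/4⌋ = $48,505; SL = ⌊$121,047/3⌋ = $40,349 → take DB $48,505. Book value $80,842.
Year 3: DB = ⌊$80,842 × 150%/4⌋ = $30,315; SL = ⌊$72,542/2⌋ = $36,271 → take SL $36,271. Book value $44,571.

$44,571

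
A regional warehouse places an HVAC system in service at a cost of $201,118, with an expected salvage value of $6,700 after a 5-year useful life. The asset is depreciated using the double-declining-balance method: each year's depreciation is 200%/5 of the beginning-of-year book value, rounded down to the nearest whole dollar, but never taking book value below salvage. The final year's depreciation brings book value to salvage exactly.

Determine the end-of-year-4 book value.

Depreciable base = $201,118 − $6,700 = $194,418.
Year 1: ⌊$201,118 × 200%/5⌋ = $80,447. Book value $120,671.
Year 2: ⌊$120,671 × 200%/5⌋ = $48,268. Book value $72,403.
Year 3: ⌊$72,403 × 200%/5⌋ = $28,961. Book value $43,442.
Year 4: ⌊$43,442 × 200%/5⌋ = $17,376. Book value $26,066.

$26,066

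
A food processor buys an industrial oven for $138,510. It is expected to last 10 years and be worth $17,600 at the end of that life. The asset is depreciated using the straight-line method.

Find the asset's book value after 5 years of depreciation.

Depreciable base = $138,510 − $17,600 = $120,910.
Annual expense = $120,910 / 10 = $12,091.
End of year 1: book value $126,419.
End of year 2: book value $114,328.
End of year 3: book value $102,237.
End of year 4: book value $90,146.
End of year 5: book value $78,055.

$78,055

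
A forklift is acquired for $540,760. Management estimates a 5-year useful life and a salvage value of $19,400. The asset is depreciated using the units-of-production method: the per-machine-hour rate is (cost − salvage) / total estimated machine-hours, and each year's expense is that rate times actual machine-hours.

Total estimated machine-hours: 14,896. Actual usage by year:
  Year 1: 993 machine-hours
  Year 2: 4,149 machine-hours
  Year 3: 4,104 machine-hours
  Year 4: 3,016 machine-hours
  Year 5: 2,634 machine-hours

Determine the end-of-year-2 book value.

$360,790

Depreciable base = $540,760 − $19,400 = $521,360.
Rate = $521,360 / 14,896 machine-hours = $35 per machine-hour.
Year 1: 993 × $35 = $34,755. Book value $506,005.
Year 2: 4,149 × $35 = $145,215. Book value $360,790.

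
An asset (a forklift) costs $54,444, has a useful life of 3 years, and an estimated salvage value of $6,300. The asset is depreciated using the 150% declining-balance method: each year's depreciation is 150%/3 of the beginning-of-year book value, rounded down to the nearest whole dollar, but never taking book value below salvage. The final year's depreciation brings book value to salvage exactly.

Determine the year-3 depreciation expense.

Depreciable base = $54,444 − $6,300 = $48,144.
Year 1: ⌊$54,444 × 150%/3⌋ = $27,222. Book value $27,222.
Year 2: ⌊$27,222 × 150%/3⌋ = $13,611. Book value $13,611.
Year 3 (final): $13,611 − $6,300 = $7,311. Book value $6,300.

$7,311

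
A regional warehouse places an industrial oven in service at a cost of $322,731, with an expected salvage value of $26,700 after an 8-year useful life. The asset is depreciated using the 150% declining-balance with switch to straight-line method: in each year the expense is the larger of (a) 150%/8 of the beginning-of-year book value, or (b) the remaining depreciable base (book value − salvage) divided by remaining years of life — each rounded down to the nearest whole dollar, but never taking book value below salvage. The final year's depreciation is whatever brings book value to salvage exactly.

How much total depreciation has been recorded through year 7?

$267,543

Depreciable base = $322,731 − $26,700 = $296,031.
Year 1: DB = ⌊$322,731 × 150%/8⌋ = $60,512; SL = ⌊$296,031/8⌋ = $37,003 → take DB $60,512. Book value $262,219.
Year 2: DB = ⌊$262,219 × 150%/8⌋ = $49,166; SL = ⌊$235,519/7⌋ = $33,645 → take DB $49,166. Book value $213,053.
Year 3: DB = ⌊$213,053 × 150%/8⌋ = $39,947; SL = ⌊$186,353/6⌋ = $31,058 → take DB $39,947. Book value $173,106.
Year 4: DB = ⌊$173,106 × 150%/8⌋ = $32,457; SL = ⌊$146,406/5⌋ = $29,281 → take DB $32,457. Book value $140,649.
Year 5: DB = ⌊$140,649 × 150%/8⌋ = $26,371; SL = ⌊$113,949/4⌋ = $28,487 → take SL $28,487. Book value $112,162.
Year 6: DB = ⌊$112,162 × 150%/8⌋ = $21,030; SL = ⌊$85,462/3⌋ = $28,487 → take SL $28,487. Book value $83,675.
Year 7: DB = ⌊$83,675 × 150%/8⌋ = $15,689; SL = ⌊$56,975/2⌋ = $28,487 → take SL $28,487. Book value $55,188.
Accumulated through year 7 = $322,731 − $55,188 = $267,543.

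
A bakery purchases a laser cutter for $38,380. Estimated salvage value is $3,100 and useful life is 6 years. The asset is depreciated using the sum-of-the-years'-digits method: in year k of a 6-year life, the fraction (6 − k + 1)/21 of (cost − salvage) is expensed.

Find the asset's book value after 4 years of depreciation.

$8,140

Depreciable base = $38,380 − $3,100 = $35,280.
Sum of the years' digits = 6+5+4+3+2+1 = 21.
Year 1: $35,280 × 6/21 = $10,080. Book value $28,300.
Year 2: $35,280 × 5/21 = $8,400. Book value $19,900.
Year 3: $35,280 × 4/21 = $6,720. Book value $13,180.
Year 4: $35,280 × 3/21 = $5,040. Book value $8,140.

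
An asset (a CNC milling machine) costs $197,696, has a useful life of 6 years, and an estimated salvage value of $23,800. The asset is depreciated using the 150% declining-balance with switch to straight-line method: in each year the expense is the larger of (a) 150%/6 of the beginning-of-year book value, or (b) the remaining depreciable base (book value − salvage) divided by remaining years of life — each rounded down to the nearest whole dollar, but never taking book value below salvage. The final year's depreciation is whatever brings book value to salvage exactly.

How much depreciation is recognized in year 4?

Depreciable base = $197,696 − $23,800 = $173,896.
Year 1: DB = ⌊$197,696 × 150%/6⌋ = $49,424; SL = ⌊$173,896/6⌋ = $28,982 → take DB $49,424. Book value $148,272.
Year 2: DB = ⌊$148,272 × 150%/6⌋ = $37,068; SL = ⌊$124,472/5⌋ = $24,894 → take DB $37,068. Book value $111,204.
Year 3: DB = ⌊$111,204 × 150%/6⌋ = $27,801; SL = ⌊$87,404/4⌋ = $21,851 → take DB $27,801. Book value $83,403.
Year 4: DB = ⌊$83,403 × 150%/6⌋ = $20,850; SL = ⌊$59,603/3⌋ = $19,867 → take DB $20,850. Book value $62,553.

$20,850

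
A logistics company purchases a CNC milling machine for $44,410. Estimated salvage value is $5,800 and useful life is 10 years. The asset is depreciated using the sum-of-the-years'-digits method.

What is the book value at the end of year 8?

$7,906

Depreciable base = $44,410 − $5,800 = $38,610.
Sum of the years' digits = 10+9+8+7+6+5+4+3+2+1 = 55.
Year 1: $38,610 × 10/55 = $7,020. Book value $37,390.
Year 2: $38,610 × 9/55 = $6,318. Book value $31,072.
Year 3: $38,610 × 8/55 = $5,616. Book value $25,456.
Year 4: $38,610 × 7/55 = $4,914. Book value $20,542.
Year 5: $38,610 × 6/55 = $4,212. Book value $16,330.
Year 6: $38,610 × 5/55 = $3,510. Book value $12,820.
Year 7: $38,610 × 4/55 = $2,808. Book value $10,012.
Year 8: $38,610 × 3/55 = $2,106. Book value $7,906.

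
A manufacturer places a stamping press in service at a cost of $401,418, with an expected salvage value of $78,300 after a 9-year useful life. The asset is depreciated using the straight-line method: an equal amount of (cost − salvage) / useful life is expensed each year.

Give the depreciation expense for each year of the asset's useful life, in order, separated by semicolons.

Depreciable base = $401,418 − $78,300 = $323,118.
Annual expense = $323,118 / 9 = $35,902.
End of year 1: book value $365,516.
End of year 2: book value $329,614.
End of year 3: book value $293,712.
End of year 4: book value $257,810.
End of year 5: book value $221,908.
End of year 6: book value $186,006.
End of year 7: book value $150,104.
End of year 8: book value $114,202.
End of year 9: book value $78,300.

$35,902; $35,902; $35,902; $35,902; $35,902; $35,902; $35,902; $35,902; $35,902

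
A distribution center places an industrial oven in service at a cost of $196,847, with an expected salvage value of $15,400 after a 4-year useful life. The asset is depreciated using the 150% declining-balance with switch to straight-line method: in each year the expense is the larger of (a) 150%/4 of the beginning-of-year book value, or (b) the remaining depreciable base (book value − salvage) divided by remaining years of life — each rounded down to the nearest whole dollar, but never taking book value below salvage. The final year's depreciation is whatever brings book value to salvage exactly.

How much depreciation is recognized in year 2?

Depreciable base = $196,847 − $15,400 = $181,447.
Year 1: DB = ⌊$196,847 × 150%/4⌋ = $73,817; SL = ⌊$181,447/4⌋ = $45,361 → take DB $73,817. Book value $123,030.
Year 2: DB = ⌊$123,030 × 150%/4⌋ = $46,136; SL = ⌊$107,630/3⌋ = $35,876 → take DB $46,136. Book value $76,894.

$46,136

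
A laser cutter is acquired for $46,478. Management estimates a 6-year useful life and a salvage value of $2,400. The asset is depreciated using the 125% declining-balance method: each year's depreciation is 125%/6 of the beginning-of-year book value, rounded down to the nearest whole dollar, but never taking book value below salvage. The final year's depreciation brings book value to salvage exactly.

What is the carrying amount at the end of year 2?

$29,131

Depreciable base = $46,478 − $2,400 = $44,078.
Year 1: ⌊$46,478 × 125%/6⌋ = $9,682. Book value $36,796.
Year 2: ⌊$36,796 × 125%/6⌋ = $7,665. Book value $29,131.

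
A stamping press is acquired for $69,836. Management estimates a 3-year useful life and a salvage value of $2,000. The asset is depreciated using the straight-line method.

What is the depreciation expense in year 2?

$22,612

Depreciable base = $69,836 − $2,000 = $67,836.
Annual expense = $67,836 / 3 = $22,612.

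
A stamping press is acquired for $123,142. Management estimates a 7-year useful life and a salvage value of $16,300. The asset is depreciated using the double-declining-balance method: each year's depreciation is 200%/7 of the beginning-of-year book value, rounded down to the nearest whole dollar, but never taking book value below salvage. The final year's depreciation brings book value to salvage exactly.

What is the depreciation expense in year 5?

$9,158

Depreciable base = $123,142 − $16,300 = $106,842.
Year 1: ⌊$123,142 × 200%/7⌋ = $35,183. Book value $87,959.
Year 2: ⌊$87,959 × 200%/7⌋ = $25,131. Book value $62,828.
Year 3: ⌊$62,828 × 200%/7⌋ = $17,950. Book value $44,878.
Year 4: ⌊$44,878 × 200%/7⌋ = $12,822. Book value $32,056.
Year 5: ⌊$32,056 × 200%/7⌋ = $9,158. Book value $22,898.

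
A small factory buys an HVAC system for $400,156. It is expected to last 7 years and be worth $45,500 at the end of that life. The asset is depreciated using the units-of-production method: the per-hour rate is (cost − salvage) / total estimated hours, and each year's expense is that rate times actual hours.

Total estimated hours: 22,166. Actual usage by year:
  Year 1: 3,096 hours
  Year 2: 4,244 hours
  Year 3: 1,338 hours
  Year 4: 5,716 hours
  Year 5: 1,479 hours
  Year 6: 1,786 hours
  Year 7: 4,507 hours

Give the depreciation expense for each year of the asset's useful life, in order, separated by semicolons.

$49,536; $67,904; $21,408; $91,456; $23,664; $28,576; $72,112

Depreciable base = $400,156 − $45,500 = $354,656.
Rate = $354,656 / 22,166 hours = $16 per hour.
Year 1: 3,096 × $16 = $49,536. Book value $350,620.
Year 2: 4,244 × $16 = $67,904. Book value $282,716.
Year 3: 1,338 × $16 = $21,408. Book value $261,308.
Year 4: 5,716 × $16 = $91,456. Book value $169,852.
Year 5: 1,479 × $16 = $23,664. Book value $146,188.
Year 6: 1,786 × $16 = $28,576. Book value $117,612.
Year 7: 4,507 × $16 = $72,112. Book value $45,500.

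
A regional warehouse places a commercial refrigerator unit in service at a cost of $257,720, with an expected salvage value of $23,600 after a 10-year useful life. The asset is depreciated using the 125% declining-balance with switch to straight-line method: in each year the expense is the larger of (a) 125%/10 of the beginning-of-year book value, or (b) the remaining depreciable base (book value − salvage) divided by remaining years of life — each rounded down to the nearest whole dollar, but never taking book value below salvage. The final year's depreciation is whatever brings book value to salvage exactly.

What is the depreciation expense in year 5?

$21,245

Depreciable base = $257,720 − $23,600 = $234,120.
Year 1: DB = ⌊$257,720 × 125%/10⌋ = $32,215; SL = ⌊$234,120/10⌋ = $23,412 → take DB $32,215. Book value $225,505.
Year 2: DB = ⌊$225,505 × 125%/10⌋ = $28,188; SL = ⌊$201,905/9⌋ = $22,433 → take DB $28,188. Book value $197,317.
Year 3: DB = ⌊$197,317 × 125%/10⌋ = $24,664; SL = ⌊$173,717/8⌋ = $21,714 → take DB $24,664. Book value $172,653.
Year 4: DB = ⌊$172,653 × 125%/10⌋ = $21,581; SL = ⌊$149,053/7⌋ = $21,293 → take DB $21,581. Book value $151,072.
Year 5: DB = ⌊$151,072 × 125%/10⌋ = $18,884; SL = ⌊$127,472/6⌋ = $21,245 → take SL $21,245. Book value $129,827.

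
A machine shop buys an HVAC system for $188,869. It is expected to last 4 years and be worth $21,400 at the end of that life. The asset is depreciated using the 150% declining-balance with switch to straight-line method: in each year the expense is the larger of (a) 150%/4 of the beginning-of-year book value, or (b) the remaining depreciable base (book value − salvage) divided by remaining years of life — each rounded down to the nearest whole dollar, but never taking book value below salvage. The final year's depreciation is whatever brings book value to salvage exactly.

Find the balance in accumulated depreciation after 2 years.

$115,091

Depreciable base = $188,869 − $21,400 = $167,469.
Year 1: DB = ⌊$188,869 × 150%/4⌋ = $70,825; SL = ⌊$167,469/4⌋ = $41,867 → take DB $70,825. Book value $118,044.
Year 2: DB = ⌊$118,044 × 150%/4⌋ = $44,266; SL = ⌊$96,644/3⌋ = $32,214 → take DB $44,266. Book value $73,778.
Accumulated through year 2 = $188,869 − $73,778 = $115,091.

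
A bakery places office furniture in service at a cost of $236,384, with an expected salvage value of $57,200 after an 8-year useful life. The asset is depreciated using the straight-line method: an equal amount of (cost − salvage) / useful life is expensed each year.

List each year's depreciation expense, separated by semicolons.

Depreciable base = $236,384 − $57,200 = $179,184.
Annual expense = $179,184 / 8 = $22,398.
End of year 1: book value $213,986.
End of year 2: book value $191,588.
End of year 3: book value $169,190.
End of year 4: book value $146,792.
End of year 5: book value $124,394.
End of year 6: book value $101,996.
End of year 7: book value $79,598.
End of year 8: book value $57,200.

$22,398; $22,398; $22,398; $22,398; $22,398; $22,398; $22,398; $22,398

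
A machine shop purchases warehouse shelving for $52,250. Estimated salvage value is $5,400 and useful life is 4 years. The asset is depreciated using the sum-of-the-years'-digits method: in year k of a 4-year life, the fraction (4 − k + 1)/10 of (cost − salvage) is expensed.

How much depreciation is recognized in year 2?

Depreciable base = $52,250 − $5,400 = $46,850.
Sum of the years' digits = 4+3+2+1 = 10.
Year 1: $46,850 × 4/10 = $18,740. Book value $33,510.
Year 2: $46,850 × 3/10 = $14,055. Book value $19,455.

$14,055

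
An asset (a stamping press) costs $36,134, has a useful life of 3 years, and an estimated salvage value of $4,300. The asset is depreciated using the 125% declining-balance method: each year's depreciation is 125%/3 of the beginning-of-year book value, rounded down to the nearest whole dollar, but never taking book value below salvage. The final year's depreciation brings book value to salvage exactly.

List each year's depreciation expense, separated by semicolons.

$15,055; $8,782; $7,997

Depreciable base = $36,134 − $4,300 = $31,834.
Year 1: ⌊$36,134 × 125%/3⌋ = $15,055. Book value $21,079.
Year 2: ⌊$21,079 × 125%/3⌋ = $8,782. Book value $12,297.
Year 3 (final): $12,297 − $4,300 = $7,997. Book value $4,300.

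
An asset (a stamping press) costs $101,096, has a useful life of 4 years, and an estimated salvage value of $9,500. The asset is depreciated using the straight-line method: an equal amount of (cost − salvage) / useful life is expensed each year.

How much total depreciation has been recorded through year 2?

$45,798

Depreciable base = $101,096 − $9,500 = $91,596.
Annual expense = $91,596 / 4 = $22,899.
End of year 1: book value $78,197.
End of year 2: book value $55,298.
Accumulated through year 2 = $101,096 − $55,298 = $45,798.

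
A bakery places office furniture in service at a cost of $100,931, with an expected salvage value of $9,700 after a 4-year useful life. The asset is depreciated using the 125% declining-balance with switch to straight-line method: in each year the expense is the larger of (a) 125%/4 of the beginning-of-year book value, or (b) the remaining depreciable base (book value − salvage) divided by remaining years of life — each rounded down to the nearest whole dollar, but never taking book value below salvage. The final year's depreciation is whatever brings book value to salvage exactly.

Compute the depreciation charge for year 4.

$19,004

Depreciable base = $100,931 − $9,700 = $91,231.
Year 1: DB = ⌊$100,931 × 125%/4⌋ = $31,540; SL = ⌊$91,231/4⌋ = $22,807 → take DB $31,540. Book value $69,391.
Year 2: DB = ⌊$69,391 × 125%/4⌋ = $21,684; SL = ⌊$59,691/3⌋ = $19,897 → take DB $21,684. Book value $47,707.
Year 3: DB = ⌊$47,707 × 125%/4⌋ = $14,908; SL = ⌊$38,007/2⌋ = $19,003 → take SL $19,003. Book value $28,704.
Year 4 (final): $28,704 − $9,700 = $19,004. Book value $9,700.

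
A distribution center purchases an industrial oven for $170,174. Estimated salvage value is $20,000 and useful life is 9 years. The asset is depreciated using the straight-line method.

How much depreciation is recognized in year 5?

$16,686

Depreciable base = $170,174 − $20,000 = $150,174.
Annual expense = $150,174 / 9 = $16,686.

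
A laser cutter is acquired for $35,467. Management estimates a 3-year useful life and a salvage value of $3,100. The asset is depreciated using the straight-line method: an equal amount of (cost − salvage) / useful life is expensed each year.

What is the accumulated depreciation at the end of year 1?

Depreciable base = $35,467 − $3,100 = $32,367.
Annual expense = $32,367 / 3 = $10,789.
End of year 1: book value $24,678.
Accumulated through year 1 = $35,467 − $24,678 = $10,789.

$10,789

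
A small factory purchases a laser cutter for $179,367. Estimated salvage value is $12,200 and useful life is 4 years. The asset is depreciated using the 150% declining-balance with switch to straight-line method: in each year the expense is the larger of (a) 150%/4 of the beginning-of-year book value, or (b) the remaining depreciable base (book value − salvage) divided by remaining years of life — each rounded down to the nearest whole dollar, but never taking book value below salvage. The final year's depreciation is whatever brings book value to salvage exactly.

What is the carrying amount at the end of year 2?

$70,066

Depreciable base = $179,367 − $12,200 = $167,167.
Year 1: DB = ⌊$179,367 × 150%/4⌋ = $67,262; SL = ⌊$167,167/4⌋ = $41,791 → take DB $67,262. Book value $112,105.
Year 2: DB = ⌊$112,105 × 150%/4⌋ = $42,039; SL = ⌊$99,905/3⌋ = $33,301 → take DB $42,039. Book value $70,066.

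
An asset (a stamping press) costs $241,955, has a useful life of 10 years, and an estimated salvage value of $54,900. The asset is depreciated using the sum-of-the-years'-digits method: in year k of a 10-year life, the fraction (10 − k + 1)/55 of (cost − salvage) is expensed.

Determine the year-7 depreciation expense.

Depreciable base = $241,955 − $54,900 = $187,055.
Sum of the years' digits = 10+9+8+7+6+5+4+3+2+1 = 55.
Year 1: $187,055 × 10/55 = $34,010. Book value $207,945.
Year 2: $187,055 × 9/55 = $30,609. Book value $177,336.
Year 3: $187,055 × 8/55 = $27,208. Book value $150,128.
Year 4: $187,055 × 7/55 = $23,807. Book value $126,321.
Year 5: $187,055 × 6/55 = $20,406. Book value $105,915.
Year 6: $187,055 × 5/55 = $17,005. Book value $88,910.
Year 7: $187,055 × 4/55 = $13,604. Book value $75,306.

$13,604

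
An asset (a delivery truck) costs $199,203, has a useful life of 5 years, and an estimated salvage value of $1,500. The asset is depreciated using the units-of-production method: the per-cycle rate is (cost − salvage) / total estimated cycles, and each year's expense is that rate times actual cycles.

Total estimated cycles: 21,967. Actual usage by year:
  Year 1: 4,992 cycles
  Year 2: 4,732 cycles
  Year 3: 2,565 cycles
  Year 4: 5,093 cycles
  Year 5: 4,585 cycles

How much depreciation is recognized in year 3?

Depreciable base = $199,203 − $1,500 = $197,703.
Rate = $197,703 / 21,967 cycles = $9 per cycle.
Year 1: 4,992 × $9 = $44,928. Book value $154,275.
Year 2: 4,732 × $9 = $42,588. Book value $111,687.
Year 3: 2,565 × $9 = $23,085. Book value $88,602.

$23,085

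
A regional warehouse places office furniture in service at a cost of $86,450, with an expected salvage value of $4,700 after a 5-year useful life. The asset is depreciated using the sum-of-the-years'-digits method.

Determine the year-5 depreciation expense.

Depreciable base = $86,450 − $4,700 = $81,750.
Sum of the years' digits = 5+4+3+2+1 = 15.
Year 1: $81,750 × 5/15 = $27,250. Book value $59,200.
Year 2: $81,750 × 4/15 = $21,800. Book value $37,400.
Year 3: $81,750 × 3/15 = $16,350. Book value $21,050.
Year 4: $81,750 × 2/15 = $10,900. Book value $10,150.
Year 5: $81,750 × 1/15 = $5,450. Book value $4,700.

$5,450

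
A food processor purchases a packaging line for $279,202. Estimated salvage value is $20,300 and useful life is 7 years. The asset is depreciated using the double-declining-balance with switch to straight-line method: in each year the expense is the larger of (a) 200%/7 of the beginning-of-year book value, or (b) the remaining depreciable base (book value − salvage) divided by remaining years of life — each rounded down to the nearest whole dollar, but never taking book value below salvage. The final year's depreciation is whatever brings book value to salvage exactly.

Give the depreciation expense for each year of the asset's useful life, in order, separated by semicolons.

Depreciable base = $279,202 − $20,300 = $258,902.
Year 1: DB = ⌊$279,202 × 200%/7⌋ = $79,772; SL = ⌊$258,902/7⌋ = $36,986 → take DB $79,772. Book value $199,430.
Year 2: DB = ⌊$199,430 × 200%/7⌋ = $56,980; SL = ⌊$179,130/6⌋ = $29,855 → take DB $56,980. Book value $142,450.
Year 3: DB = ⌊$142,450 × 200%/7⌋ = $40,700; SL = ⌊$122,150/5⌋ = $24,430 → take DB $40,700. Book value $101,750.
Year 4: DB = ⌊$101,750 × 200%/7⌋ = $29,071; SL = ⌊$81,450/4⌋ = $20,362 → take DB $29,071. Book value $72,679.
Year 5: DB = ⌊$72,679 × 200%/7⌋ = $20,765; SL = ⌊$52,379/3⌋ = $17,459 → take DB $20,765. Book value $51,914.
Year 6: DB = ⌊$51,914 × 200%/7⌋ = $14,832; SL = ⌊$31,614/2⌋ = $15,807 → take SL $15,807. Book value $36,107.
Year 7 (final): $36,107 − $20,300 = $15,807. Book value $20,300.

$79,772; $56,980; $40,700; $29,071; $20,765; $15,807; $15,807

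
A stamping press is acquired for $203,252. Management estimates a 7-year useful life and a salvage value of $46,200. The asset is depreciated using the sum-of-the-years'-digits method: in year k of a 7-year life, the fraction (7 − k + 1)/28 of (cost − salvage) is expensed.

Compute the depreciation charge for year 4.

Depreciable base = $203,252 − $46,200 = $157,052.
Sum of the years' digits = 7+6+5+4+3+2+1 = 28.
Year 1: $157,052 × 7/28 = $39,263. Book value $163,989.
Year 2: $157,052 × 6/28 = $33,654. Book value $130,335.
Year 3: $157,052 × 5/28 = $28,045. Book value $102,290.
Year 4: $157,052 × 4/28 = $22,436. Book value $79,854.

$22,436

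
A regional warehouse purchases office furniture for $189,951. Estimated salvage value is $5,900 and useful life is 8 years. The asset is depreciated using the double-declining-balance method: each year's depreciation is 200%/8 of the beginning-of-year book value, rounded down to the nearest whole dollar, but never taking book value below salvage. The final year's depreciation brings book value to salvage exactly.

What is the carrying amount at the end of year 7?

Depreciable base = $189,951 − $5,900 = $184,051.
Year 1: ⌊$189,951 × 200%/8⌋ = $47,487. Book value $142,464.
Year 2: ⌊$142,464 × 200%/8⌋ = $35,616. Book value $106,848.
Year 3: ⌊$106,848 × 200%/8⌋ = $26,712. Book value $80,136.
Year 4: ⌊$80,136 × 200%/8⌋ = $20,034. Book value $60,102.
Year 5: ⌊$60,102 × 200%/8⌋ = $15,025. Book value $45,077.
Year 6: ⌊$45,077 × 200%/8⌋ = $11,269. Book value $33,808.
Year 7: ⌊$33,808 × 200%/8⌋ = $8,452. Book value $25,356.

$25,356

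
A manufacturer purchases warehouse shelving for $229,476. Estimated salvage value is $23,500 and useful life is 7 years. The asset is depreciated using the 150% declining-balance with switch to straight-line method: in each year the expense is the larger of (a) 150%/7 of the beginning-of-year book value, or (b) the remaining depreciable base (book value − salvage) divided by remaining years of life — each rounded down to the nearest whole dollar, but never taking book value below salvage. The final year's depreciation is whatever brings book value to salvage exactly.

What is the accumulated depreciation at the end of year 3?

$118,166

Depreciable base = $229,476 − $23,500 = $205,976.
Year 1: DB = ⌊$229,476 × 150%/7⌋ = $49,173; SL = ⌊$205,976/7⌋ = $29,425 → take DB $49,173. Book value $180,303.
Year 2: DB = ⌊$180,303 × 150%/7⌋ = $38,636; SL = ⌊$156,803/6⌋ = $26,133 → take DB $38,636. Book value $141,667.
Year 3: DB = ⌊$141,667 × 150%/7⌋ = $30,357; SL = ⌊$118,167/5⌋ = $23,633 → take DB $30,357. Book value $111,310.
Accumulated through year 3 = $229,476 − $111,310 = $118,166.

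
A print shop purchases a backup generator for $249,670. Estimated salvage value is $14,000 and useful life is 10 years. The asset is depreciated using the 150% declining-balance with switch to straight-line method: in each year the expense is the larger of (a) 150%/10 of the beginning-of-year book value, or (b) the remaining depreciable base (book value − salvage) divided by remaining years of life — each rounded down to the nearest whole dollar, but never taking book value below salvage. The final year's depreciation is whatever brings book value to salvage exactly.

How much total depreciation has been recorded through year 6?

Depreciable base = $249,670 − $14,000 = $235,670.
Year 1: DB = ⌊$249,670 × 150%/10⌋ = $37,450; SL = ⌊$235,670/10⌋ = $23,567 → take DB $37,450. Book value $212,220.
Year 2: DB = ⌊$212,220 × 150%/10⌋ = $31,833; SL = ⌊$198,220/9⌋ = $22,024 → take DB $31,833. Book value $180,387.
Year 3: DB = ⌊$180,387 × 150%/10⌋ = $27,058; SL = ⌊$166,387/8⌋ = $20,798 → take DB $27,058. Book value $153,329.
Year 4: DB = ⌊$153,329 × 150%/10⌋ = $22,999; SL = ⌊$139,329/7⌋ = $19,904 → take DB $22,999. Book value $130,330.
Year 5: DB = ⌊$130,330 × 150%/10⌋ = $19,549; SL = ⌊$116,330/6⌋ = $19,388 → take DB $19,549. Book value $110,781.
Year 6: DB = ⌊$110,781 × 150%/10⌋ = $16,617; SL = ⌊$96,781/5⌋ = $19,356 → take SL $19,356. Book value $91,425.
Accumulated through year 6 = $249,670 − $91,425 = $158,245.

$158,245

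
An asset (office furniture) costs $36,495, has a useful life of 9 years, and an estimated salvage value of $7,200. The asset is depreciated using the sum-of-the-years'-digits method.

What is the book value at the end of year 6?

Depreciable base = $36,495 − $7,200 = $29,295.
Sum of the years' digits = 9+8+7+6+5+4+3+2+1 = 45.
Year 1: $29,295 × 9/45 = $5,859. Book value $30,636.
Year 2: $29,295 × 8/45 = $5,208. Book value $25,428.
Year 3: $29,295 × 7/45 = $4,557. Book value $20,871.
Year 4: $29,295 × 6/45 = $3,906. Book value $16,965.
Year 5: $29,295 × 5/45 = $3,255. Book value $13,710.
Year 6: $29,295 × 4/45 = $2,604. Book value $11,106.

$11,106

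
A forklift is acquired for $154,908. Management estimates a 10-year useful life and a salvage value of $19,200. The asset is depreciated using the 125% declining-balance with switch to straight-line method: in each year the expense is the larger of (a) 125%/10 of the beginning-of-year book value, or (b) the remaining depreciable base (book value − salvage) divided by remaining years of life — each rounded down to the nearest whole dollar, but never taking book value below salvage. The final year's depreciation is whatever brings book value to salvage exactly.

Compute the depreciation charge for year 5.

Depreciable base = $154,908 − $19,200 = $135,708.
Year 1: DB = ⌊$154,908 × 125%/10⌋ = $19,363; SL = ⌊$135,708/10⌋ = $13,570 → take DB $19,363. Book value $135,545.
Year 2: DB = ⌊$135,545 × 125%/10⌋ = $16,943; SL = ⌊$116,345/9⌋ = $12,927 → take DB $16,943. Book value $118,602.
Year 3: DB = ⌊$118,602 × 125%/10⌋ = $14,825; SL = ⌊$99,402/8⌋ = $12,425 → take DB $14,825. Book value $103,777.
Year 4: DB = ⌊$103,777 × 125%/10⌋ = $12,972; SL = ⌊$84,577/7⌋ = $12,082 → take DB $12,972. Book value $90,805.
Year 5: DB = ⌊$90,805 × 125%/10⌋ = $11,350; SL = ⌊$71,605/6⌋ = $11,934 → take SL $11,934. Book value $78,871.

$11,934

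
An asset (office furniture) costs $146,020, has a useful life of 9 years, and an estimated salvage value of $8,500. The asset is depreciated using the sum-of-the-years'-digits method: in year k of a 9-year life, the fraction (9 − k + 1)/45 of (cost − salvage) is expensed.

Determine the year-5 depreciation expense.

$15,280

Depreciable base = $146,020 − $8,500 = $137,520.
Sum of the years' digits = 9+8+7+6+5+4+3+2+1 = 45.
Year 1: $137,520 × 9/45 = $27,504. Book value $118,516.
Year 2: $137,520 × 8/45 = $24,448. Book value $94,068.
Year 3: $137,520 × 7/45 = $21,392. Book value $72,676.
Year 4: $137,520 × 6/45 = $18,336. Book value $54,340.
Year 5: $137,520 × 5/45 = $15,280. Book value $39,060.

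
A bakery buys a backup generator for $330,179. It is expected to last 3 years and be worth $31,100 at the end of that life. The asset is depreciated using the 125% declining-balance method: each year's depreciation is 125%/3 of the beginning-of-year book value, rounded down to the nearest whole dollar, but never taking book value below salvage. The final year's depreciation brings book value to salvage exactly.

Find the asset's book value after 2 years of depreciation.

$112,353

Depreciable base = $330,179 − $31,100 = $299,079.
Year 1: ⌊$330,179 × 125%/3⌋ = $137,574. Book value $192,605.
Year 2: ⌊$192,605 × 125%/3⌋ = $80,252. Book value $112,353.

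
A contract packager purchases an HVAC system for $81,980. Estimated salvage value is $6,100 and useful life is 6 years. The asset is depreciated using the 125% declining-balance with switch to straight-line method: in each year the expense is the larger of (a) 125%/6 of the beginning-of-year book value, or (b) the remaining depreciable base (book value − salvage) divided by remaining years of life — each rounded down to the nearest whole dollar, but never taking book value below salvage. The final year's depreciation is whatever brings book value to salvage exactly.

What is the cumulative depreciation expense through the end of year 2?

Depreciable base = $81,980 − $6,100 = $75,880.
Year 1: DB = ⌊$81,980 × 125%/6⌋ = $17,079; SL = ⌊$75,880/6⌋ = $12,646 → take DB $17,079. Book value $64,901.
Year 2: DB = ⌊$64,901 × 125%/6⌋ = $13,521; SL = ⌊$58,801/5⌋ = $11,760 → take DB $13,521. Book value $51,380.
Accumulated through year 2 = $81,980 − $51,380 = $30,600.

$30,600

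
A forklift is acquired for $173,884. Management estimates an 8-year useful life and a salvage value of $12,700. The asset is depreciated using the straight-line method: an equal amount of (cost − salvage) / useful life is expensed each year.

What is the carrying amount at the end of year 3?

Depreciable base = $173,884 − $12,700 = $161,184.
Annual expense = $161,184 / 8 = $20,148.
End of year 1: book value $153,736.
End of year 2: book value $133,588.
End of year 3: book value $113,440.

$113,440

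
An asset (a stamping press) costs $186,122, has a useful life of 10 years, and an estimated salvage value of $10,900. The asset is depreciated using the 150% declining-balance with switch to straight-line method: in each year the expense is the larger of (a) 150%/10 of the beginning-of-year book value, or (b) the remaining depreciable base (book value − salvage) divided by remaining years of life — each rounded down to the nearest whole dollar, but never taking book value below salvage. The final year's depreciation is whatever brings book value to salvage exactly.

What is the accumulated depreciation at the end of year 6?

$117,874

Depreciable base = $186,122 − $10,900 = $175,222.
Year 1: DB = ⌊$186,122 × 150%/10⌋ = $27,918; SL = ⌊$175,222/10⌋ = $17,522 → take DB $27,918. Book value $158,204.
Year 2: DB = ⌊$158,204 × 150%/10⌋ = $23,730; SL = ⌊$147,304/9⌋ = $16,367 → take DB $23,730. Book value $134,474.
Year 3: DB = ⌊$134,474 × 150%/10⌋ = $20,171; SL = ⌊$123,574/8⌋ = $15,446 → take DB $20,171. Book value $114,303.
Year 4: DB = ⌊$114,303 × 150%/10⌋ = $17,145; SL = ⌊$103,403/7⌋ = $14,771 → take DB $17,145. Book value $97,158.
Year 5: DB = ⌊$97,158 × 150%/10⌋ = $14,573; SL = ⌊$86,258/6⌋ = $14,376 → take DB $14,573. Book value $82,585.
Year 6: DB = ⌊$82,585 × 150%/10⌋ = $12,387; SL = ⌊$71,685/5⌋ = $14,337 → take SL $14,337. Book value $68,248.
Accumulated through year 6 = $186,122 − $68,248 = $117,874.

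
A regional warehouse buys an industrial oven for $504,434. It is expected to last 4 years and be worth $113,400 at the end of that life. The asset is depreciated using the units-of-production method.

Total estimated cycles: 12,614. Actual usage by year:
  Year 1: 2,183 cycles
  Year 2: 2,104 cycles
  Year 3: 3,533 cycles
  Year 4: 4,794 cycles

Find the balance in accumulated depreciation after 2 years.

$132,897

Depreciable base = $504,434 − $113,400 = $391,034.
Rate = $391,034 / 12,614 cycles = $31 per cycle.
Year 1: 2,183 × $31 = $67,673. Book value $436,761.
Year 2: 2,104 × $31 = $65,224. Book value $371,537.
Accumulated through year 2 = $504,434 − $371,537 = $132,897.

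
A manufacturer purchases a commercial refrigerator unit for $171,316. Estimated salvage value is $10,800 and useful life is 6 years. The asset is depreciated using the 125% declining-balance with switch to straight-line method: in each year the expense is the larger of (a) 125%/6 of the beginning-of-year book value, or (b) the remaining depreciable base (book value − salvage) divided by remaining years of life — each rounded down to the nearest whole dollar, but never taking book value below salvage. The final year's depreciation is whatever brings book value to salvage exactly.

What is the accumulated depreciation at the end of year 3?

Depreciable base = $171,316 − $10,800 = $160,516.
Year 1: DB = ⌊$171,316 × 125%/6⌋ = $35,690; SL = ⌊$160,516/6⌋ = $26,752 → take DB $35,690. Book value $135,626.
Year 2: DB = ⌊$135,626 × 125%/6⌋ = $28,255; SL = ⌊$124,826/5⌋ = $24,965 → take DB $28,255. Book value $107,371.
Year 3: DB = ⌊$107,371 × 125%/6⌋ = $22,368; SL = ⌊$96,571/4⌋ = $24,142 → take SL $24,142. Book value $83,229.
Accumulated through year 3 = $171,316 − $83,229 = $88,087.

$88,087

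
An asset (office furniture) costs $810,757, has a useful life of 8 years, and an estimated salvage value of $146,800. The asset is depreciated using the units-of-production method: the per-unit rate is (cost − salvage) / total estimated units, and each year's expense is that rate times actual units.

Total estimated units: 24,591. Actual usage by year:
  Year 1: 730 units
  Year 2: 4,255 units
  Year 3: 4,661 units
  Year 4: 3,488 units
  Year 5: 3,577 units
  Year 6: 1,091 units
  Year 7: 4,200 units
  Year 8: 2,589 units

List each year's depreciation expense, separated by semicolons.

$19,710; $114,885; $125,847; $94,176; $96,579; $29,457; $113,400; $69,903

Depreciable base = $810,757 − $146,800 = $663,957.
Rate = $663,957 / 24,591 units = $27 per unit.
Year 1: 730 × $27 = $19,710. Book value $791,047.
Year 2: 4,255 × $27 = $114,885. Book value $676,162.
Year 3: 4,661 × $27 = $125,847. Book value $550,315.
Year 4: 3,488 × $27 = $94,176. Book value $456,139.
Year 5: 3,577 × $27 = $96,579. Book value $359,560.
Year 6: 1,091 × $27 = $29,457. Book value $330,103.
Year 7: 4,200 × $27 = $113,400. Book value $216,703.
Year 8: 2,589 × $27 = $69,903. Book value $146,800.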